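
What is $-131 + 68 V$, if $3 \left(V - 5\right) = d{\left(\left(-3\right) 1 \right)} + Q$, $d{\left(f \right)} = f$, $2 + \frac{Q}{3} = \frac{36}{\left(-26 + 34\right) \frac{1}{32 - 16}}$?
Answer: $4901$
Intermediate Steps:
$Q = 210$ ($Q = -6 + 3 \frac{36}{\left(-26 + 34\right) \frac{1}{32 - 16}} = -6 + 3 \frac{36}{8 \cdot \frac{1}{16}} = -6 + 3 \cdot 36 \frac{1}{\frac{1}{2}} = -6 + 3 \cdot 36 \cdot 2 = -6 + 3 \cdot 72 = -6 + 216 = 210$)
$V = 74$ ($V = 5 + \frac{\left(-3\right) 1 + 210}{3} = 5 + \frac{-3 + 210}{3} = 5 + \frac{1}{3} \cdot 207 = 5 + 69 = 74$)
$-131 + 68 V = -131 + 68 \cdot 74 = -131 + 5032 = 4901$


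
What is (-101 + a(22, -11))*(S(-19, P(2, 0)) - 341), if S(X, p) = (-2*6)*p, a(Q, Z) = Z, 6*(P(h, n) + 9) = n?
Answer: 26096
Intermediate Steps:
P(h, n) = -9 + n/6
S(X, p) = -12*p
(-101 + a(22, -11))*(S(-19, P(2, 0)) - 341) = (-101 - 11)*(-12*(-9 + (⅙)*0) - 341) = -112*(-12*(-9 + 0) - 341) = -112*(-12*(-9) - 341) = -112*(108 - 341) = -112*(-233) = 26096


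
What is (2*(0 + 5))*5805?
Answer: 58050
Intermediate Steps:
(2*(0 + 5))*5805 = (2*5)*5805 = 10*5805 = 58050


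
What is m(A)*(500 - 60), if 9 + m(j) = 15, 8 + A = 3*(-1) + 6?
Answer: 2640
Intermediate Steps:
A = -5 (A = -8 + (3*(-1) + 6) = -8 + (-3 + 6) = -8 + 3 = -5)
m(j) = 6 (m(j) = -9 + 15 = 6)
m(A)*(500 - 60) = 6*(500 - 60) = 6*440 = 2640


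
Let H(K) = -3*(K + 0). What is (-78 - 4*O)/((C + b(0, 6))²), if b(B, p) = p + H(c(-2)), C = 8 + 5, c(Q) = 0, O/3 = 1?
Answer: -90/361 ≈ -0.24931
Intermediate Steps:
O = 3 (O = 3*1 = 3)
C = 13
H(K) = -3*K
b(B, p) = p (b(B, p) = p - 3*0 = p + 0 = p)
(-78 - 4*O)/((C + b(0, 6))²) = (-78 - 4*3)/((13 + 6)²) = (-78 - 12)/(19²) = -90/361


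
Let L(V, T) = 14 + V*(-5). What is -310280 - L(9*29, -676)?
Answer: -308989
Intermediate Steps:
L(V, T) = 14 - 5*V
-310280 - L(9*29, -676) = -310280 - (14 - 45*29) = -310280 - (14 - 5*261) = -310280 - (14 - 1305) = -310280 - 1*(-1291) = -310280 + 1291 = -308989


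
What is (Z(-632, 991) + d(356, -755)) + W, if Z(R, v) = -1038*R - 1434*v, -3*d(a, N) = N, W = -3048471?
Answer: -11439892/3 ≈ -3.8133e+6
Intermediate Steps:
d(a, N) = -N/3
Z(R, v) = -1434*v - 1038*R
(Z(-632, 991) + d(356, -755)) + W = ((-1434*991 - 1038*(-632)) - ⅓*(-755)) - 3048471 = ((-1421094 + 656016) + 755/3) - 3048471 = (-765078 + 755/3) - 3048471 = -2294479/3 - 3048471 = -11439892/3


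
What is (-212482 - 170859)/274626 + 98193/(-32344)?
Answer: -19682566061/4441251672 ≈ -4.4318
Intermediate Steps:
(-212482 - 170859)/274626 + 98193/(-32344) = -383341*1/274626 + 98193*(-1/32344) = -383341/274626 - 98193/32344 = -19682566061/4441251672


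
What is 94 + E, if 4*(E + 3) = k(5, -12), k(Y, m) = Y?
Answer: 369/4 ≈ 92.250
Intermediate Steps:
E = -7/4 (E = -3 + (¼)*5 = -3 + 5/4 = -7/4 ≈ -1.7500)
94 + E = 94 - 7/4 = 369/4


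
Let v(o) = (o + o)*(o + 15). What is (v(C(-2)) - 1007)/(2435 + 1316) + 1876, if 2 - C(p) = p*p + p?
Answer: 7035869/3751 ≈ 1875.7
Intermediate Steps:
C(p) = 2 - p - p**2 (C(p) = 2 - (p*p + p) = 2 - (p**2 + p) = 2 - (p + p**2) = 2 + (-p - p**2) = 2 - p - p**2)
v(o) = 2*o*(15 + o) (v(o) = (2*o)*(15 + o) = 2*o*(15 + o))
(v(C(-2)) - 1007)/(2435 + 1316) + 1876 = (2*(2 - 1*(-2) - 1*(-2)**2)*(15 + (2 - 1*(-2) - 1*(-2)**2)) - 1007)/(2435 + 1316) + 1876 = (2*(2 + 2 - 1*4)*(15 + (2 + 2 - 1*4)) - 1007)/3751 + 1876 = (2*(2 + 2 - 4)*(15 + (2 + 2 - 4)) - 1007)*(1/3751) + 1876 = (2*0*(15 + 0) - 1007)*(1/3751) + 1876 = (2*0*15 - 1007)*(1/3751) + 1876 = (0 - 1007)*(1/3751) + 1876 = -1007*1/3751 + 1876 = -1007/3751 + 1876 = 7035869/3751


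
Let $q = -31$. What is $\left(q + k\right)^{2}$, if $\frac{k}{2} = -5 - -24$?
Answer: $49$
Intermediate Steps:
$k = 38$ ($k = 2 \left(-5 - -24\right) = 2 \left(-5 + 24\right) = 2 \cdot 19 = 38$)
$\left(q + k\right)^{2} = \left(-31 + 38\right)^{2} = 7^{2} = 49$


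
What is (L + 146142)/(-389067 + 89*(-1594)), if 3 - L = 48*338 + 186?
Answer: -129735/530933 ≈ -0.24435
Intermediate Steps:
L = -16407 (L = 3 - (48*338 + 186) = 3 - (16224 + 186) = 3 - 1*16410 = 3 - 16410 = -16407)
(L + 146142)/(-389067 + 89*(-1594)) = (-16407 + 146142)/(-389067 + 89*(-1594)) = 129735/(-389067 - 141866) = 129735/(-530933) = 129735*(-1/530933) = -129735/530933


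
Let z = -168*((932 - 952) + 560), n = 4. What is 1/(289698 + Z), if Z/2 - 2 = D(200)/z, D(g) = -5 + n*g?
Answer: 3024/876058795 ≈ 3.4518e-6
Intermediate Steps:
D(g) = -5 + 4*g
z = -90720 (z = -168*(-20 + 560) = -168*540 = -90720)
Z = 12043/3024 (Z = 4 + 2*((-5 + 4*200)/(-90720)) = 4 + 2*((-5 + 800)*(-1/90720)) = 4 + 2*(795*(-1/90720)) = 4 + 2*(-53/6048) = 4 - 53/3024 = 12043/3024 ≈ 3.9825)
1/(289698 + Z) = 1/(289698 + 12043/3024) = 1/(876058795/3024) = 3024/876058795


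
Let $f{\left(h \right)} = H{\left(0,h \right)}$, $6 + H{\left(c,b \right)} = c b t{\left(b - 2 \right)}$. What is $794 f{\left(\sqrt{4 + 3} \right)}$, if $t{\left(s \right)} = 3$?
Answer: $-4764$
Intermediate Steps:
$H{\left(c,b \right)} = -6 + 3 b c$ ($H{\left(c,b \right)} = -6 + c b 3 = -6 + b c 3 = -6 + 3 b c$)
$f{\left(h \right)} = -6$ ($f{\left(h \right)} = -6 + 3 h 0 = -6 + 0 = -6$)
$794 f{\left(\sqrt{4 + 3} \right)} = 794 \left(-6\right) = -4764$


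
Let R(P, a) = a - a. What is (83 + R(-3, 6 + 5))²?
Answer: 6889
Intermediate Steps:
R(P, a) = 0
(83 + R(-3, 6 + 5))² = (83 + 0)² = 83² = 6889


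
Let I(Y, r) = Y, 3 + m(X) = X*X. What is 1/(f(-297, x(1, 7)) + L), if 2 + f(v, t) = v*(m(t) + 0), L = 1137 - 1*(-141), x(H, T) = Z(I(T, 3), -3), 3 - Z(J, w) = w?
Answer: -1/8525 ≈ -0.00011730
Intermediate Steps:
m(X) = -3 + X**2 (m(X) = -3 + X*X = -3 + X**2)
Z(J, w) = 3 - w
x(H, T) = 6 (x(H, T) = 3 - 1*(-3) = 3 + 3 = 6)
L = 1278 (L = 1137 + 141 = 1278)
f(v, t) = -2 + v*(-3 + t**2) (f(v, t) = -2 + v*((-3 + t**2) + 0) = -2 + v*(-3 + t**2))
1/(f(-297, x(1, 7)) + L) = 1/((-2 - 297*(-3 + 6**2)) + 1278) = 1/((-2 - 297*(-3 + 36)) + 1278) = 1/((-2 - 297*33) + 1278) = 1/((-2 - 9801) + 1278) = 1/(-9803 + 1278) = 1/(-8525) = -1/8525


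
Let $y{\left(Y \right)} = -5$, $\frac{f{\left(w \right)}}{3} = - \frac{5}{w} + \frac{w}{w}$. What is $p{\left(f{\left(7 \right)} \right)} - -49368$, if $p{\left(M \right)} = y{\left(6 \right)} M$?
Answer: $\frac{345546}{7} \approx 49364.0$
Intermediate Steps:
$f{\left(w \right)} = 3 - \frac{15}{w}$ ($f{\left(w \right)} = 3 \left(- \frac{5}{w} + \frac{w}{w}\right) = 3 \left(- \frac{5}{w} + 1\right) = 3 \left(1 - \frac{5}{w}\right) = 3 - \frac{15}{w}$)
$p{\left(M \right)} = - 5 M$
$p{\left(f{\left(7 \right)} \right)} - -49368 = - 5 \left(3 - \frac{15}{7}\right) - -49368 = - 5 \left(3 - \frac{15}{7}\right) + 49368 = \left(-5\right) \frac{6}{7} + 49368 = - \frac{30}{7} + 49368 = \frac{345546}{7}$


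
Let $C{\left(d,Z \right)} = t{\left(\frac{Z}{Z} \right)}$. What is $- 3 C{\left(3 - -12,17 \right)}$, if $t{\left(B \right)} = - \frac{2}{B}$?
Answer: $6$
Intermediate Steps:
$C{\left(d,Z \right)} = -2$ ($C{\left(d,Z \right)} = - \frac{2}{Z \frac{1}{Z}} = - \frac{2}{1} = \left(-2\right) 1 = -2$)
$- 3 C{\left(3 - -12,17 \right)} = \left(-3\right) \left(-2\right) = 6$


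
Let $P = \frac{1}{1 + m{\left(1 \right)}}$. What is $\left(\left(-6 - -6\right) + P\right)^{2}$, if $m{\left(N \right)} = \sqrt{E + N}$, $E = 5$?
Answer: $\frac{1}{\left(1 + \sqrt{6}\right)^{2}} \approx 0.084041$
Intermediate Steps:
$m{\left(N \right)} = \sqrt{5 + N}$
$P = \frac{1}{1 + \sqrt{6}}$ ($P = \frac{1}{1 + \sqrt{5 + 1}} = \frac{1}{1 + \sqrt{6}} \approx 0.2899$)
$\left(\left(-6 - -6\right) + P\right)^{2} = \left(\left(-6 - -6\right) - \left(\frac{1}{5} - \frac{\sqrt{6}}{5}\right)\right)^{2} = \left(\left(-6 + 6\right) - \left(\frac{1}{5} - \frac{\sqrt{6}}{5}\right)\right)^{2} = \left(0 - \left(\frac{1}{5} - \frac{\sqrt{6}}{5}\right)\right)^{2} = \left(- \frac{1}{5} + \frac{\sqrt{6}}{5}\right)^{2}$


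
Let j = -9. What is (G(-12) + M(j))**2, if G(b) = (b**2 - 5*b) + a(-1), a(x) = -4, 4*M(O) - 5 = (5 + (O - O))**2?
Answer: 172225/4 ≈ 43056.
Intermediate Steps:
M(O) = 15/2 (M(O) = 5/4 + (5 + (O - O))**2/4 = 5/4 + (5 + 0)**2/4 = 5/4 + (1/4)*5**2 = 5/4 + (1/4)*25 = 5/4 + 25/4 = 15/2)
G(b) = -4 + b**2 - 5*b (G(b) = (b**2 - 5*b) - 4 = -4 + b**2 - 5*b)
(G(-12) + M(j))**2 = ((-4 + (-12)**2 - 5*(-12)) + 15/2)**2 = ((-4 + 144 + 60) + 15/2)**2 = (200 + 15/2)**2 = (415/2)**2 = 172225/4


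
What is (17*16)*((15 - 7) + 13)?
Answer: 5712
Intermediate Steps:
(17*16)*((15 - 7) + 13) = 272*(8 + 13) = 272*21 = 5712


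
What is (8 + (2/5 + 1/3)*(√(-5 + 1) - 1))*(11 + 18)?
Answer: 3161/15 + 638*I/15 ≈ 210.73 + 42.533*I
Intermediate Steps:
(8 + (2/5 + 1/3)*(√(-5 + 1) - 1))*(11 + 18) = (8 + (2*(⅕) + 1*(⅓))*(√(-4) - 1))*29 = (8 + (⅖ + ⅓)*(2*I - 1))*29 = (8 + 11*(-1 + 2*I)/15)*29 = (8 + (-11/15 + 22*I/15))*29 = (109/15 + 22*I/15)*29 = 3161/15 + 638*I/15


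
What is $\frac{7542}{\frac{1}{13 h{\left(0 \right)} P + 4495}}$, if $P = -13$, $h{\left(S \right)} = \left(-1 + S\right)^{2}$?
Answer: $32626692$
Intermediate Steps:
$\frac{7542}{\frac{1}{13 h{\left(0 \right)} P + 4495}} = \frac{7542}{\frac{1}{13 \left(-1 + 0\right)^{2} \left(-13\right) + 4495}} = \frac{7542}{\frac{1}{13 \left(-1\right)^{2} \left(-13\right) + 4495}} = \frac{7542}{\frac{1}{13 \cdot 1 \left(-13\right) + 4495}} = \frac{7542}{\frac{1}{13 \left(-13\right) + 4495}} = \frac{7542}{\frac{1}{-169 + 4495}} = \frac{7542}{\frac{1}{4326}} = 7542 \frac{1}{\frac{1}{4326}} = 7542 \cdot 4326 = 32626692$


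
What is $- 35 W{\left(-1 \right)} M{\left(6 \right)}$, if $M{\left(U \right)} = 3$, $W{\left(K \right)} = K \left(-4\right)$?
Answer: $-420$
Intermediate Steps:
$W{\left(K \right)} = - 4 K$
$- 35 W{\left(-1 \right)} M{\left(6 \right)} = - 35 \left(\left(-4\right) \left(-1\right)\right) 3 = \left(-35\right) 4 \cdot 3 = \left(-140\right) 3 = -420$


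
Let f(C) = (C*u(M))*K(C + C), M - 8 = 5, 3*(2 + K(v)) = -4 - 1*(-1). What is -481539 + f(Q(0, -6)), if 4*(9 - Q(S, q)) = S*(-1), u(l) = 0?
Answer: -481539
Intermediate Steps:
K(v) = -3 (K(v) = -2 + (-4 - 1*(-1))/3 = -2 + (-4 + 1)/3 = -2 + (⅓)*(-3) = -2 - 1 = -3)
M = 13 (M = 8 + 5 = 13)
Q(S, q) = 9 + S/4 (Q(S, q) = 9 - S*(-1)/4 = 9 - (-1)*S/4 = 9 + S/4)
f(C) = 0 (f(C) = (C*0)*(-3) = 0*(-3) = 0)
-481539 + f(Q(0, -6)) = -481539 + 0 = -481539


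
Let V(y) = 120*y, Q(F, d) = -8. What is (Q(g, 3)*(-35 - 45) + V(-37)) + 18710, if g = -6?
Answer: 14910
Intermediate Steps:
(Q(g, 3)*(-35 - 45) + V(-37)) + 18710 = (-8*(-35 - 45) + 120*(-37)) + 18710 = (-8*(-80) - 4440) + 18710 = (640 - 4440) + 18710 = -3800 + 18710 = 14910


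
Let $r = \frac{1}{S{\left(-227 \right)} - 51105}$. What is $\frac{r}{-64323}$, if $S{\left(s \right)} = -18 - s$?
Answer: $\frac{1}{3273783408} \approx 3.0546 \cdot 10^{-10}$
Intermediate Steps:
$r = - \frac{1}{50896}$ ($r = \frac{1}{\left(-18 - -227\right) - 51105} = \frac{1}{\left(-18 + 227\right) - 51105} = \frac{1}{209 - 51105} = \frac{1}{-50896} = - \frac{1}{50896} \approx -1.9648 \cdot 10^{-5}$)
$\frac{r}{-64323} = - \frac{1}{50896 \left(-64323\right)} = \left(- \frac{1}{50896}\right) \left(- \frac{1}{64323}\right) = \frac{1}{3273783408}$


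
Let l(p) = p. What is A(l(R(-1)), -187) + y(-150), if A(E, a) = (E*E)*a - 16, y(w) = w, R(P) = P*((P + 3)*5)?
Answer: -18866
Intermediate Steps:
R(P) = P*(15 + 5*P) (R(P) = P*((3 + P)*5) = P*(15 + 5*P))
A(E, a) = -16 + a*E² (A(E, a) = E²*a - 16 = a*E² - 16 = -16 + a*E²)
A(l(R(-1)), -187) + y(-150) = (-16 - 187*25*(3 - 1)²) - 150 = (-16 - 187*(5*(-1)*2)²) - 150 = (-16 - 187*(-10)²) - 150 = (-16 - 187*100) - 150 = (-16 - 18700) - 150 = -18716 - 150 = -18866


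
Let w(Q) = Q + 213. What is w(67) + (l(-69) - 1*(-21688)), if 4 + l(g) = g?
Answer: 21895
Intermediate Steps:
l(g) = -4 + g
w(Q) = 213 + Q
w(67) + (l(-69) - 1*(-21688)) = (213 + 67) + ((-4 - 69) - 1*(-21688)) = 280 + (-73 + 21688) = 280 + 21615 = 21895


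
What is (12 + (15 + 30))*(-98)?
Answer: -5586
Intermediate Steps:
(12 + (15 + 30))*(-98) = (12 + 45)*(-98) = 57*(-98) = -5586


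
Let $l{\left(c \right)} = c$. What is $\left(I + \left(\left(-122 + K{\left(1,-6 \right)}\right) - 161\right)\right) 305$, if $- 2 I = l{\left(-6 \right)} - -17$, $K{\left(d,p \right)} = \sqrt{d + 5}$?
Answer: $- \frac{175985}{2} + 305 \sqrt{6} \approx -87245.0$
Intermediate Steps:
$K{\left(d,p \right)} = \sqrt{5 + d}$
$I = - \frac{11}{2}$ ($I = - \frac{-6 - -17}{2} = - \frac{-6 + 17}{2} = \left(- \frac{1}{2}\right) 11 = - \frac{11}{2} \approx -5.5$)
$\left(I + \left(\left(-122 + K{\left(1,-6 \right)}\right) - 161\right)\right) 305 = \left(- \frac{11}{2} - \left(283 - \sqrt{5 + 1}\right)\right) 305 = \left(- \frac{11}{2} - \left(283 - \sqrt{6}\right)\right) 305 = \left(- \frac{577}{2} + \sqrt{6}\right) 305 = - \frac{175985}{2} + 305 \sqrt{6}$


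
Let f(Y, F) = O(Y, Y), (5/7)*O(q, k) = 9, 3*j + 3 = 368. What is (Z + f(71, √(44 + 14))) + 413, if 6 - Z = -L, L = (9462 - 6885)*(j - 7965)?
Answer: -101059192/5 ≈ -2.0212e+7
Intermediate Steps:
j = 365/3 (j = -1 + (⅓)*368 = -1 + 368/3 = 365/3 ≈ 121.67)
L = -20212270 (L = (9462 - 6885)*(365/3 - 7965) = 2577*(-23530/3) = -20212270)
O(q, k) = 63/5 (O(q, k) = (7/5)*9 = 63/5)
Z = -20212264 (Z = 6 - (-1)*(-20212270) = 6 - 1*20212270 = 6 - 20212270 = -20212264)
f(Y, F) = 63/5
(Z + f(71, √(44 + 14))) + 413 = (-20212264 + 63/5) + 413 = -101061257/5 + 413 = -101059192/5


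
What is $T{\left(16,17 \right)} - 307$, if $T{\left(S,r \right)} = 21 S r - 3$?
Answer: $5402$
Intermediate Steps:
$T{\left(S,r \right)} = -3 + 21 S r$ ($T{\left(S,r \right)} = 21 S r - 3 = -3 + 21 S r$)
$T{\left(16,17 \right)} - 307 = \left(-3 + 21 \cdot 16 \cdot 17\right) - 307 = \left(-3 + 5712\right) - 307 = 5709 - 307 = 5402$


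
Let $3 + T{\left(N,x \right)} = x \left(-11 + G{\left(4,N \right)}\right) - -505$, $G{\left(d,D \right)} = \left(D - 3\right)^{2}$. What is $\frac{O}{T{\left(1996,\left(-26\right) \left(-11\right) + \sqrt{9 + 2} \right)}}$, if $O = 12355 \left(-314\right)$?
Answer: $- \frac{1101772748453475}{322582527176687254} + \frac{3852350564965 \sqrt{11}}{322582527176687254} \approx -0.0033759$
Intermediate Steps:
$G{\left(d,D \right)} = \left(-3 + D\right)^{2}$
$O = -3879470$
$T{\left(N,x \right)} = 502 + x \left(-11 + \left(-3 + N\right)^{2}\right)$ ($T{\left(N,x \right)} = -3 + \left(x \left(-11 + \left(-3 + N\right)^{2}\right) - -505\right) = -3 + \left(x \left(-11 + \left(-3 + N\right)^{2}\right) + 505\right) = -3 + \left(505 + x \left(-11 + \left(-3 + N\right)^{2}\right)\right) = 502 + x \left(-11 + \left(-3 + N\right)^{2}\right)$)
$\frac{O}{T{\left(1996,\left(-26\right) \left(-11\right) + \sqrt{9 + 2} \right)}} = - \frac{3879470}{502 - 11 \left(\left(-26\right) \left(-11\right) + \sqrt{9 + 2}\right) + \left(\left(-26\right) \left(-11\right) + \sqrt{9 + 2}\right) \left(-3 + 1996\right)^{2}} = - \frac{3879470}{502 - 11 \left(286 + \sqrt{11}\right) + \left(286 + \sqrt{11}\right) 1993^{2}} = - \frac{3879470}{502 - \left(3146 + 11 \sqrt{11}\right) + \left(286 + \sqrt{11}\right) 3972049} = - \frac{3879470}{502 - \left(3146 + 11 \sqrt{11}\right) + \left(1136006014 + 3972049 \sqrt{11}\right)} = - \frac{3879470}{1136003370 + 3972038 \sqrt{11}}$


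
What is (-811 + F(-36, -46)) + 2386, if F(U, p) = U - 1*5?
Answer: 1534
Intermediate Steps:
F(U, p) = -5 + U (F(U, p) = U - 5 = -5 + U)
(-811 + F(-36, -46)) + 2386 = (-811 + (-5 - 36)) + 2386 = (-811 - 41) + 2386 = -852 + 2386 = 1534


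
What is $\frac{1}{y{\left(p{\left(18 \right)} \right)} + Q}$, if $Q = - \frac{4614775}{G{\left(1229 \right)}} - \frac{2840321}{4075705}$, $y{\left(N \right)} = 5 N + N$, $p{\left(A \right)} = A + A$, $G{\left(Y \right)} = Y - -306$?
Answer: $- \frac{1251241435}{3492296136862} \approx -0.00035829$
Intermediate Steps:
$G{\left(Y \right)} = 306 + Y$ ($G{\left(Y \right)} = Y + 306 = 306 + Y$)
$p{\left(A \right)} = 2 A$
$y{\left(N \right)} = 6 N$
$Q = - \frac{3762564286822}{1251241435}$ ($Q = - \frac{4614775}{306 + 1229} - \frac{2840321}{4075705} = - \frac{4614775}{1535} - \frac{2840321}{4075705} = \left(-4614775\right) \frac{1}{1535} - \frac{2840321}{4075705} = - \frac{922955}{307} - \frac{2840321}{4075705} = - \frac{3762564286822}{1251241435} \approx -3007.1$)
$\frac{1}{y{\left(p{\left(18 \right)} \right)} + Q} = \frac{1}{6 \cdot 2 \cdot 18 - \frac{3762564286822}{1251241435}} = \frac{1}{6 \cdot 36 - \frac{3762564286822}{1251241435}} = \frac{1}{216 - \frac{3762564286822}{1251241435}} = \frac{1}{- \frac{3492296136862}{1251241435}} = - \frac{1251241435}{3492296136862}$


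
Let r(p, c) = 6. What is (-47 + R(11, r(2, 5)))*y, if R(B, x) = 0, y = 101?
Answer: -4747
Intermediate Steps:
(-47 + R(11, r(2, 5)))*y = (-47 + 0)*101 = -47*101 = -4747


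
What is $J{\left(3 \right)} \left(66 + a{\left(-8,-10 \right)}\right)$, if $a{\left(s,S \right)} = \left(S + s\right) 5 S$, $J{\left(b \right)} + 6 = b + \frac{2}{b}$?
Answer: $-2254$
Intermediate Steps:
$J{\left(b \right)} = -6 + b + \frac{2}{b}$ ($J{\left(b \right)} = -6 + \left(b + \frac{2}{b}\right) = -6 + b + \frac{2}{b}$)
$a{\left(s,S \right)} = S \left(5 S + 5 s\right)$ ($a{\left(s,S \right)} = \left(5 S + 5 s\right) S = S \left(5 S + 5 s\right)$)
$J{\left(3 \right)} \left(66 + a{\left(-8,-10 \right)}\right) = \left(-6 + 3 + \frac{2}{3}\right) \left(66 + 5 \left(-10\right) \left(-10 - 8\right)\right) = \left(-6 + 3 + 2 \cdot \frac{1}{3}\right) \left(66 + 5 \left(-10\right) \left(-18\right)\right) = \left(-6 + 3 + \frac{2}{3}\right) \left(66 + 900\right) = \left(- \frac{7}{3}\right) 966 = -2254$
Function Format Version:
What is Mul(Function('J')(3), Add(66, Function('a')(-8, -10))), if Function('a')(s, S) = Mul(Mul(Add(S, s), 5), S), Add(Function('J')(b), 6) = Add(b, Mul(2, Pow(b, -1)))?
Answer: -2254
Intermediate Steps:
Function('J')(b) = Add(-6, b, Mul(2, Pow(b, -1))) (Function('J')(b) = Add(-6, Add(b, Mul(2, Pow(b, -1)))) = Add(-6, b, Mul(2, Pow(b, -1))))
Function('a')(s, S) = Mul(S, Add(Mul(5, S), Mul(5, s))) (Function('a')(s, S) = Mul(Add(Mul(5, S), Mul(5, s)), S) = Mul(S, Add(Mul(5, S), Mul(5, s))))
Mul(Function('J')(3), Add(66, Function('a')(-8, -10))) = Mul(Add(-6, 3, Mul(2, Pow(3, -1))), Add(66, Mul(5, -10, Add(-10, -8)))) = Mul(Add(-6, 3, Mul(2, Rational(1, 3))), Add(66, Mul(5, -10, -18))) = Mul(Add(-6, 3, Rational(2, 3)), Add(66, 900)) = Mul(Rational(-7, 3), 966) = -2254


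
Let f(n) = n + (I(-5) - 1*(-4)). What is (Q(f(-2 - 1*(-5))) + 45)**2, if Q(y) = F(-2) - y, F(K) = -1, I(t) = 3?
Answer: 1156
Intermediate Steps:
f(n) = 7 + n (f(n) = n + (3 - 1*(-4)) = n + (3 + 4) = n + 7 = 7 + n)
Q(y) = -1 - y
(Q(f(-2 - 1*(-5))) + 45)**2 = ((-1 - (7 + (-2 - 1*(-5)))) + 45)**2 = ((-1 - (7 + (-2 + 5))) + 45)**2 = ((-1 - (7 + 3)) + 45)**2 = ((-1 - 1*10) + 45)**2 = ((-1 - 10) + 45)**2 = (-11 + 45)**2 = 34**2 = 1156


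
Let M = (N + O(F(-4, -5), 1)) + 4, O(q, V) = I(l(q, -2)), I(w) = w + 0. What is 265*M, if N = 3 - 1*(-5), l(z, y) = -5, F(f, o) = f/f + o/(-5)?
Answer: 1855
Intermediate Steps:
F(f, o) = 1 - o/5 (F(f, o) = 1 + o*(-⅕) = 1 - o/5)
I(w) = w
O(q, V) = -5
N = 8 (N = 3 + 5 = 8)
M = 7 (M = (8 - 5) + 4 = 3 + 4 = 7)
265*M = 265*7 = 1855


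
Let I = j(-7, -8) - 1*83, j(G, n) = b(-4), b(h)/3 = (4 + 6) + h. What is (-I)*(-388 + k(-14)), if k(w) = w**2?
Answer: -12480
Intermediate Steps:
b(h) = 30 + 3*h (b(h) = 3*((4 + 6) + h) = 3*(10 + h) = 30 + 3*h)
j(G, n) = 18 (j(G, n) = 30 + 3*(-4) = 30 - 12 = 18)
I = -65 (I = 18 - 1*83 = 18 - 83 = -65)
(-I)*(-388 + k(-14)) = (-1*(-65))*(-388 + (-14)**2) = 65*(-388 + 196) = 65*(-192) = -12480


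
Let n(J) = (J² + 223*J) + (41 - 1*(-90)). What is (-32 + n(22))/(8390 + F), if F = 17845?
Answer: 499/2385 ≈ 0.20922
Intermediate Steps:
n(J) = 131 + J² + 223*J (n(J) = (J² + 223*J) + (41 + 90) = (J² + 223*J) + 131 = 131 + J² + 223*J)
(-32 + n(22))/(8390 + F) = (-32 + (131 + 22² + 223*22))/(8390 + 17845) = (-32 + (131 + 484 + 4906))/26235 = (-32 + 5521)*(1/26235) = 5489*(1/26235) = 499/2385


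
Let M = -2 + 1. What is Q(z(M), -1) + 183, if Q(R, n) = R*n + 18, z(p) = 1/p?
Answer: 202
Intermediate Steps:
M = -1
Q(R, n) = 18 + R*n
Q(z(M), -1) + 183 = (18 - 1/(-1)) + 183 = (18 - 1*(-1)) + 183 = (18 + 1) + 183 = 19 + 183 = 202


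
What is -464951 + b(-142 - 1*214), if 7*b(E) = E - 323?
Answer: -465048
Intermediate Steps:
b(E) = -323/7 + E/7 (b(E) = (E - 323)/7 = (-323 + E)/7 = -323/7 + E/7)
-464951 + b(-142 - 1*214) = -464951 + (-323/7 + (-142 - 1*214)/7) = -464951 + (-323/7 + (-142 - 214)/7) = -464951 + (-323/7 + (⅐)*(-356)) = -464951 + (-323/7 - 356/7) = -464951 - 97 = -465048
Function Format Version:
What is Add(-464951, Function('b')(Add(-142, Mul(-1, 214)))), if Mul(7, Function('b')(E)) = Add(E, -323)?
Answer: -465048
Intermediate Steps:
Function('b')(E) = Add(Rational(-323, 7), Mul(Rational(1, 7), E)) (Function('b')(E) = Mul(Rational(1, 7), Add(E, -323)) = Mul(Rational(1, 7), Add(-323, E)) = Add(Rational(-323, 7), Mul(Rational(1, 7), E)))
Add(-464951, Function('b')(Add(-142, Mul(-1, 214)))) = Add(-464951, Add(Rational(-323, 7), Mul(Rational(1, 7), Add(-142, Mul(-1, 214))))) = Add(-464951, Add(Rational(-323, 7), Mul(Rational(1, 7), Add(-142, -214)))) = Add(-464951, Add(Rational(-323, 7), Mul(Rational(1, 7), -356))) = Add(-464951, Add(Rational(-323, 7), Rational(-356, 7))) = Add(-464951, -97) = -465048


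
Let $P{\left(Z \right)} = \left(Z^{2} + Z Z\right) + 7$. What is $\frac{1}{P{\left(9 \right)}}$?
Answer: $\frac{1}{169} \approx 0.0059172$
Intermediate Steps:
$P{\left(Z \right)} = 7 + 2 Z^{2}$ ($P{\left(Z \right)} = \left(Z^{2} + Z^{2}\right) + 7 = 2 Z^{2} + 7 = 7 + 2 Z^{2}$)
$\frac{1}{P{\left(9 \right)}} = \frac{1}{7 + 2 \cdot 9^{2}} = \frac{1}{7 + 2 \cdot 81} = \frac{1}{7 + 162} = \frac{1}{169}$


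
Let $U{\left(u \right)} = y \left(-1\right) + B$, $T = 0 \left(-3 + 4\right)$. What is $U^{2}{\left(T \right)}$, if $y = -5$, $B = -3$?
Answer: $4$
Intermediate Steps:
$T = 0$ ($T = 0 \cdot 1 = 0$)
$U{\left(u \right)} = 2$ ($U{\left(u \right)} = \left(-5\right) \left(-1\right) - 3 = 5 - 3 = 2$)
$U^{2}{\left(T \right)} = 2^{2} = 4$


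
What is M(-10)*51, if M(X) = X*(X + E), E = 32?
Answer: -11220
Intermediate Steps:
M(X) = X*(32 + X) (M(X) = X*(X + 32) = X*(32 + X))
M(-10)*51 = -10*(32 - 10)*51 = -10*22*51 = -220*51 = -11220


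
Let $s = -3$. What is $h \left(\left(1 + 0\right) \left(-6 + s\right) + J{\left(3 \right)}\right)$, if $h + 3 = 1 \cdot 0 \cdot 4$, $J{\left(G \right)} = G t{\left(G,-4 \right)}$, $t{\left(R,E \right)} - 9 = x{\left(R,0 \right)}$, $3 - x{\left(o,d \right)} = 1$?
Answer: $-72$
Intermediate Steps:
$x{\left(o,d \right)} = 2$ ($x{\left(o,d \right)} = 3 - 1 = 2$)
$t{\left(R,E \right)} = 11$ ($t{\left(R,E \right)} = 9 + 2 = 11$)
$J{\left(G \right)} = 11 G$ ($J{\left(G \right)} = G 11 = 11 G$)
$h = -3$ ($h = -3 + 1 \cdot 0 \cdot 4 = -3 + 1 \cdot 0 = -3 + 0 = -3$)
$h \left(\left(1 + 0\right) \left(-6 + s\right) + J{\left(3 \right)}\right) = - 3 \left(\left(1 + 0\right) \left(-6 - 3\right) + 11 \cdot 3\right) = - 3 \left(1 \left(-9\right) + 33\right) = - 3 \left(-9 + 33\right) = \left(-3\right) 24 = -72$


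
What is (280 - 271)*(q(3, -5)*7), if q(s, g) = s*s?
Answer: 567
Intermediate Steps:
q(s, g) = s²
(280 - 271)*(q(3, -5)*7) = (280 - 271)*(3²*7) = 9*(9*7) = 9*63 = 567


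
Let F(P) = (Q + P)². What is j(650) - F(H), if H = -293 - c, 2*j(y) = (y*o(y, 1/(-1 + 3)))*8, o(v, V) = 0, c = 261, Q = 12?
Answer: -293764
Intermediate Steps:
j(y) = 0 (j(y) = ((y*0)*8)/2 = (0*8)/2 = (½)*0 = 0)
H = -554 (H = -293 - 1*261 = -293 - 261 = -554)
F(P) = (12 + P)²
j(650) - F(H) = 0 - (12 - 554)² = 0 - 1*(-542)² = 0 - 1*293764 = 0 - 293764 = -293764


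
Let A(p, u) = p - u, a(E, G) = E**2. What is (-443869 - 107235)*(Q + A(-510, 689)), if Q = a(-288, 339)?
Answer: -45049996480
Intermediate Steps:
Q = 82944 (Q = (-288)**2 = 82944)
(-443869 - 107235)*(Q + A(-510, 689)) = (-443869 - 107235)*(82944 + (-510 - 1*689)) = -551104*(82944 + (-510 - 689)) = -551104*(82944 - 1199) = -551104*81745 = -45049996480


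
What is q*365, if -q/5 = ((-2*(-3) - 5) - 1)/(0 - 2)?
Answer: 0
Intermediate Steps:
q = 0 (q = -5*((-2*(-3) - 5) - 1)/(0 - 2) = -5*((6 - 5) - 1)/(-2) = -5*(1 - 1)*(-1)/2 = -0*(-1)/2 = -5*0 = 0)
q*365 = 0*365 = 0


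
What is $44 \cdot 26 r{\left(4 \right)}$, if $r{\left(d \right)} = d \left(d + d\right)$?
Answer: $36608$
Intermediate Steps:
$r{\left(d \right)} = 2 d^{2}$ ($r{\left(d \right)} = d 2 d = 2 d^{2}$)
$44 \cdot 26 r{\left(4 \right)} = 44 \cdot 26 \cdot 2 \cdot 4^{2} = 1144 \cdot 2 \cdot 16 = 1144 \cdot 32 = 36608$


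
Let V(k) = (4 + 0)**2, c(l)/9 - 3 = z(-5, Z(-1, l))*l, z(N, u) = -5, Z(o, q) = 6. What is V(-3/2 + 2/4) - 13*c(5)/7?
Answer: 2686/7 ≈ 383.71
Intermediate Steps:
c(l) = 27 - 45*l (c(l) = 27 + 9*(-5*l) = 27 - 45*l)
V(k) = 16 (V(k) = 4**2 = 16)
V(-3/2 + 2/4) - 13*c(5)/7 = 16 - 13*(27 - 45*5)/7 = 16 - 13*(27 - 225)/7 = 16 - 13*(-198)/7 = 16 - 13*(-198/7) = 16 + 2574/7 = 2686/7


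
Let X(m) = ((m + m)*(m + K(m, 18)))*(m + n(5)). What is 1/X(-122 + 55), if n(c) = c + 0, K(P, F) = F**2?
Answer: 1/2135156 ≈ 4.6835e-7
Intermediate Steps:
n(c) = c
X(m) = 2*m*(5 + m)*(324 + m) (X(m) = ((m + m)*(m + 18**2))*(m + 5) = ((2*m)*(m + 324))*(5 + m) = ((2*m)*(324 + m))*(5 + m) = (2*m*(324 + m))*(5 + m) = 2*m*(5 + m)*(324 + m))
1/X(-122 + 55) = 1/(2*(-122 + 55)*(1620 + (-122 + 55)**2 + 329*(-122 + 55))) = 1/(2*(-67)*(1620 + (-67)**2 + 329*(-67))) = 1/(2*(-67)*(1620 + 4489 - 22043)) = 1/(2*(-67)*(-15934)) = 1/2135156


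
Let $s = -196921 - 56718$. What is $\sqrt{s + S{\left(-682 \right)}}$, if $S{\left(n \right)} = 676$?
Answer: $27 i \sqrt{347} \approx 502.95 i$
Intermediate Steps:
$s = -253639$ ($s = -196921 + \left(27610 - 84328\right) = -196921 - 56718 = -253639$)
$\sqrt{s + S{\left(-682 \right)}} = \sqrt{-253639 + 676} = \sqrt{-252963} = 27 i \sqrt{347}$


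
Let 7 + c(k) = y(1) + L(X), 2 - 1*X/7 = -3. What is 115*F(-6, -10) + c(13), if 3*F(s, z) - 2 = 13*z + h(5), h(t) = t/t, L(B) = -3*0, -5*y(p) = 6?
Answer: -73148/15 ≈ -4876.5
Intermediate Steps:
y(p) = -6/5 (y(p) = -⅕*6 = -6/5)
X = 35 (X = 14 - 7*(-3) = 14 + 21 = 35)
L(B) = 0
h(t) = 1
c(k) = -41/5 (c(k) = -7 + (-6/5 + 0) = -7 - 6/5 = -41/5)
F(s, z) = 1 + 13*z/3 (F(s, z) = ⅔ + (13*z + 1)/3 = ⅔ + (1 + 13*z)/3 = ⅔ + (⅓ + 13*z/3) = 1 + 13*z/3)
115*F(-6, -10) + c(13) = 115*(1 + (13/3)*(-10)) - 41/5 = 115*(1 - 130/3) - 41/5 = 115*(-127/3) - 41/5 = -14605/3 - 41/5 = -73148/15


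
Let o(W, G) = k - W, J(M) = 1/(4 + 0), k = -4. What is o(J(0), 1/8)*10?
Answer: -85/2 ≈ -42.500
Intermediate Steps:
J(M) = ¼ (J(M) = 1/4 = ¼)
o(W, G) = -4 - W
o(J(0), 1/8)*10 = (-4 - 1*¼)*10 = (-4 - ¼)*10 = -17/4*10 = -85/2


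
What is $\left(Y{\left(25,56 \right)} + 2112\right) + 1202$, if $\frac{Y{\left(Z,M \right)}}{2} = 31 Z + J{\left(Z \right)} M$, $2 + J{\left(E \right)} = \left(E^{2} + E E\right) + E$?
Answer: $147440$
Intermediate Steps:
$J{\left(E \right)} = -2 + E + 2 E^{2}$ ($J{\left(E \right)} = -2 + \left(\left(E^{2} + E E\right) + E\right) = -2 + \left(\left(E^{2} + E^{2}\right) + E\right) = -2 + \left(2 E^{2} + E\right) = -2 + \left(E + 2 E^{2}\right) = -2 + E + 2 E^{2}$)
$Y{\left(Z,M \right)} = 62 Z + 2 M \left(-2 + Z + 2 Z^{2}\right)$ ($Y{\left(Z,M \right)} = 2 \left(31 Z + \left(-2 + Z + 2 Z^{2}\right) M\right) = 2 \left(31 Z + M \left(-2 + Z + 2 Z^{2}\right)\right) = 62 Z + 2 M \left(-2 + Z + 2 Z^{2}\right)$)
$\left(Y{\left(25,56 \right)} + 2112\right) + 1202 = \left(\left(62 \cdot 25 + 2 \cdot 56 \left(-2 + 25 + 2 \cdot 25^{2}\right)\right) + 2112\right) + 1202 = \left(\left(1550 + 2 \cdot 56 \left(-2 + 25 + 2 \cdot 625\right)\right) + 2112\right) + 1202 = \left(\left(1550 + 2 \cdot 56 \left(-2 + 25 + 1250\right)\right) + 2112\right) + 1202 = \left(\left(1550 + 2 \cdot 56 \cdot 1273\right) + 2112\right) + 1202 = \left(\left(1550 + 142576\right) + 2112\right) + 1202 = \left(144126 + 2112\right) + 1202 = 146238 + 1202 = 147440$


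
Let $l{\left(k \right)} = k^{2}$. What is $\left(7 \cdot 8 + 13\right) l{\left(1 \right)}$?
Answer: $69$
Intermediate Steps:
$\left(7 \cdot 8 + 13\right) l{\left(1 \right)} = \left(7 \cdot 8 + 13\right) 1^{2} = \left(56 + 13\right) 1 = 69 \cdot 1 = 69$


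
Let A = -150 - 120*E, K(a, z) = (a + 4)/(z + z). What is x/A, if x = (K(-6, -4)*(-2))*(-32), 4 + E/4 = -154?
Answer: 8/37845 ≈ 0.00021139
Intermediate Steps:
K(a, z) = (4 + a)/(2*z) (K(a, z) = (4 + a)/((2*z)) = (4 + a)*(1/(2*z)) = (4 + a)/(2*z))
E = -632 (E = -16 + 4*(-154) = -16 - 616 = -632)
x = 16 (x = (((1/2)*(4 - 6)/(-4))*(-2))*(-32) = (((1/2)*(-1/4)*(-2))*(-2))*(-32) = ((1/4)*(-2))*(-32) = -1/2*(-32) = 16)
A = 75690 (A = -150 - 120*(-632) = -150 + 75840 = 75690)
x/A = 16/75690 = 16*(1/75690) = 8/37845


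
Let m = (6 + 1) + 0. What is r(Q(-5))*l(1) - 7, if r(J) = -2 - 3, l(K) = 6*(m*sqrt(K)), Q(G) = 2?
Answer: -217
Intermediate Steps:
m = 7 (m = 7 + 0 = 7)
l(K) = 42*sqrt(K) (l(K) = 6*(7*sqrt(K)) = 42*sqrt(K))
r(J) = -5
r(Q(-5))*l(1) - 7 = -210*sqrt(1) - 7 = -210 - 7 = -217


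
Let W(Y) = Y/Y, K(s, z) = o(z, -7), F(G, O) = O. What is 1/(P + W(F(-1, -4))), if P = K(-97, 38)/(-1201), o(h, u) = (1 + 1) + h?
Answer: 1201/1161 ≈ 1.0345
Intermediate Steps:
o(h, u) = 2 + h
K(s, z) = 2 + z
W(Y) = 1
P = -40/1201 (P = (2 + 38)/(-1201) = 40*(-1/1201) = -40/1201 ≈ -0.033306)
1/(P + W(F(-1, -4))) = 1/(-40/1201 + 1) = 1/(1161/1201) = 1201/1161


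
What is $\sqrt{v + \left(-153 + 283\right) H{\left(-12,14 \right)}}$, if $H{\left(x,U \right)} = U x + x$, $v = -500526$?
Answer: $3 i \sqrt{58214} \approx 723.83 i$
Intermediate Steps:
$H{\left(x,U \right)} = x + U x$
$\sqrt{v + \left(-153 + 283\right) H{\left(-12,14 \right)}} = \sqrt{-500526 + \left(-153 + 283\right) \left(- 12 \left(1 + 14\right)\right)} = \sqrt{-500526 + 130 \left(\left(-12\right) 15\right)} = \sqrt{-500526 + 130 \left(-180\right)} = \sqrt{-500526 - 23400} = \sqrt{-523926} = 3 i \sqrt{58214}$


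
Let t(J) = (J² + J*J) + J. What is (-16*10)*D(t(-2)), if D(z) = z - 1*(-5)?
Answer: -1760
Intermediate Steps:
t(J) = J + 2*J² (t(J) = (J² + J²) + J = 2*J² + J = J + 2*J²)
D(z) = 5 + z (D(z) = z + 5 = 5 + z)
(-16*10)*D(t(-2)) = (-16*10)*(5 - 2*(1 + 2*(-2))) = -160*(5 - 2*(1 - 4)) = -160*(5 - 2*(-3)) = -160*(5 + 6) = -160*11 = -1760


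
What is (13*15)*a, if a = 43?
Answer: 8385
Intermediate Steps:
(13*15)*a = (13*15)*43 = 195*43 = 8385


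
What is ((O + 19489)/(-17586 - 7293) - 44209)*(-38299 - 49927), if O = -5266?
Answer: 32346296439028/8293 ≈ 3.9004e+9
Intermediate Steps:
((O + 19489)/(-17586 - 7293) - 44209)*(-38299 - 49927) = ((-5266 + 19489)/(-17586 - 7293) - 44209)*(-38299 - 49927) = (14223/(-24879) - 44209)*(-88226) = (14223*(-1/24879) - 44209)*(-88226) = (-4741/8293 - 44209)*(-88226) = -366629978/8293*(-88226) = 32346296439028/8293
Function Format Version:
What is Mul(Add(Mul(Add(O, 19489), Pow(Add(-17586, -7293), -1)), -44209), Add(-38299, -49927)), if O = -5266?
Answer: Rational(32346296439028, 8293) ≈ 3.9004e+9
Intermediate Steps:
Mul(Add(Mul(Add(O, 19489), Pow(Add(-17586, -7293), -1)), -44209), Add(-38299, -49927)) = Mul(Add(Mul(Add(-5266, 19489), Pow(Add(-17586, -7293), -1)), -44209), Add(-38299, -49927)) = Mul(Add(Mul(14223, Pow(-24879, -1)), -44209), -88226) = Mul(Add(Mul(14223, Rational(-1, 24879)), -44209), -88226) = Mul(Add(Rational(-4741, 8293), -44209), -88226) = Mul(Rational(-366629978, 8293), -88226) = Rational(32346296439028, 8293)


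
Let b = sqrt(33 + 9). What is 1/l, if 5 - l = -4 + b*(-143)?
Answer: -3/286259 + 143*sqrt(42)/858777 ≈ 0.0010687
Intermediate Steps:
b = sqrt(42) ≈ 6.4807
l = 9 + 143*sqrt(42) (l = 5 - (-4 + sqrt(42)*(-143)) = 5 - (-4 - 143*sqrt(42)) = 5 + (4 + 143*sqrt(42)) = 9 + 143*sqrt(42) ≈ 935.75)
1/l = 1/(9 + 143*sqrt(42))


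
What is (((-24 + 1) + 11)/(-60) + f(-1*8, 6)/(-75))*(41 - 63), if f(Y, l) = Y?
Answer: -506/75 ≈ -6.7467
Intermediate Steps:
(((-24 + 1) + 11)/(-60) + f(-1*8, 6)/(-75))*(41 - 63) = (((-24 + 1) + 11)/(-60) - 1*8/(-75))*(41 - 63) = ((-23 + 11)*(-1/60) - 8*(-1/75))*(-22) = (-12*(-1/60) + 8/75)*(-22) = (1/5 + 8/75)*(-22) = (23/75)*(-22) = -506/75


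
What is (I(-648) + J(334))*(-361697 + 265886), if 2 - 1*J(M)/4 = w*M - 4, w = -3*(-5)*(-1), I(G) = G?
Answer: -1860266376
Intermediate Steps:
w = -15 (w = 15*(-1) = -15)
J(M) = 24 + 60*M (J(M) = 8 - 4*(-15*M - 4) = 8 - 4*(-4 - 15*M) = 8 + (16 + 60*M) = 24 + 60*M)
(I(-648) + J(334))*(-361697 + 265886) = (-648 + (24 + 60*334))*(-361697 + 265886) = (-648 + (24 + 20040))*(-95811) = (-648 + 20064)*(-95811) = 19416*(-95811) = -1860266376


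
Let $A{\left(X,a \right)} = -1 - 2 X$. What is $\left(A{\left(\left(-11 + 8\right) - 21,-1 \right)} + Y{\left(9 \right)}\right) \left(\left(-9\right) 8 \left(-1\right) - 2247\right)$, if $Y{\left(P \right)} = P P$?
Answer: $-278400$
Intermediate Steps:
$Y{\left(P \right)} = P^{2}$
$\left(A{\left(\left(-11 + 8\right) - 21,-1 \right)} + Y{\left(9 \right)}\right) \left(\left(-9\right) 8 \left(-1\right) - 2247\right) = \left(\left(-1 - 2 \left(\left(-11 + 8\right) - 21\right)\right) + 9^{2}\right) \left(\left(-9\right) 8 \left(-1\right) - 2247\right) = \left(\left(-1 - 2 \left(-3 - 21\right)\right) + 81\right) \left(\left(-72\right) \left(-1\right) - 2247\right) = \left(\left(-1 - -48\right) + 81\right) \left(72 - 2247\right) = \left(\left(-1 + 48\right) + 81\right) \left(-2175\right) = \left(47 + 81\right) \left(-2175\right) = 128 \left(-2175\right) = -278400$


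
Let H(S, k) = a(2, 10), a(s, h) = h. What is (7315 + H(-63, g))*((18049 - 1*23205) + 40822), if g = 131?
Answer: 261253450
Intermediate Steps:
H(S, k) = 10
(7315 + H(-63, g))*((18049 - 1*23205) + 40822) = (7315 + 10)*((18049 - 1*23205) + 40822) = 7325*((18049 - 23205) + 40822) = 7325*(-5156 + 40822) = 7325*35666 = 261253450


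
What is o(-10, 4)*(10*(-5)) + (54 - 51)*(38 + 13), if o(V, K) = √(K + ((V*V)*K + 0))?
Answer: 153 - 100*√101 ≈ -851.99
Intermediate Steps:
o(V, K) = √(K + K*V²) (o(V, K) = √(K + (V²*K + 0)) = √(K + (K*V² + 0)) = √(K + K*V²))
o(-10, 4)*(10*(-5)) + (54 - 51)*(38 + 13) = √(4*(1 + (-10)²))*(10*(-5)) + (54 - 51)*(38 + 13) = √(4*(1 + 100))*(-50) + 3*51 = √(4*101)*(-50) + 153 = √404*(-50) + 153 = (2*√101)*(-50) + 153 = -100*√101 + 153 = 153 - 100*√101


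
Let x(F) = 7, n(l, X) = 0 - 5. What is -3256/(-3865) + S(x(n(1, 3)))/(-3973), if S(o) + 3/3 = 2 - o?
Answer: 12959278/15355645 ≈ 0.84394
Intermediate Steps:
n(l, X) = -5
S(o) = 1 - o (S(o) = -1 + (2 - o) = 1 - o)
-3256/(-3865) + S(x(n(1, 3)))/(-3973) = -3256/(-3865) + (1 - 1*7)/(-3973) = -3256*(-1/3865) + (1 - 7)*(-1/3973) = 3256/3865 - 6*(-1/3973) = 3256/3865 + 6/3973 = 12959278/15355645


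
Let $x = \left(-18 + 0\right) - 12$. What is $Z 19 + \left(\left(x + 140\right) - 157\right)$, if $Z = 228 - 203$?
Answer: $428$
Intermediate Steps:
$Z = 25$
$x = -30$ ($x = -18 - 12 = -30$)
$Z 19 + \left(\left(x + 140\right) - 157\right) = 25 \cdot 19 + \left(\left(-30 + 140\right) - 157\right) = 475 + \left(110 - 157\right) = 475 - 47 = 428$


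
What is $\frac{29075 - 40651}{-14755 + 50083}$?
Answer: $- \frac{1447}{4416} \approx -0.32767$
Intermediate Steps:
$\frac{29075 - 40651}{-14755 + 50083} = - \frac{11576}{35328} = \left(-11576\right) \frac{1}{35328} = - \frac{1447}{4416}$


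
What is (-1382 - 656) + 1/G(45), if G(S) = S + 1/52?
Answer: -4770906/2341 ≈ -2038.0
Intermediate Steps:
G(S) = 1/52 + S (G(S) = S + 1/52 = 1/52 + S)
(-1382 - 656) + 1/G(45) = (-1382 - 656) + 1/(1/52 + 45) = -2038 + 1/(2341/52) = -2038 + 52/2341 = -4770906/2341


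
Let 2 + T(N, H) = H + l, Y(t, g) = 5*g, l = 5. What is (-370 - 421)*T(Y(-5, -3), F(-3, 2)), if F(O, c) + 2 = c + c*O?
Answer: 2373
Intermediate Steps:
F(O, c) = -2 + c + O*c (F(O, c) = -2 + (c + c*O) = -2 + (c + O*c) = -2 + c + O*c)
T(N, H) = 3 + H (T(N, H) = -2 + (H + 5) = -2 + (5 + H) = 3 + H)
(-370 - 421)*T(Y(-5, -3), F(-3, 2)) = (-370 - 421)*(3 + (-2 + 2 - 3*2)) = -791*(3 + (-2 + 2 - 6)) = -791*(3 - 6) = -791*(-3) = 2373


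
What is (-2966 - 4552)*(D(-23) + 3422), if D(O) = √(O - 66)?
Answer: -25726596 - 7518*I*√89 ≈ -2.5727e+7 - 70925.0*I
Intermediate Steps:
D(O) = √(-66 + O)
(-2966 - 4552)*(D(-23) + 3422) = (-2966 - 4552)*(√(-66 - 23) + 3422) = -7518*(√(-89) + 3422) = -7518*(I*√89 + 3422) = -7518*(3422 + I*√89) = -25726596 - 7518*I*√89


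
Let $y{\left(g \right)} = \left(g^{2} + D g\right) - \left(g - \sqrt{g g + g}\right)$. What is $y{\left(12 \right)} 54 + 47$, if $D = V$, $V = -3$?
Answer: $5231 + 108 \sqrt{39} \approx 5905.5$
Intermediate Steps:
$D = -3$
$y{\left(g \right)} = g^{2} + \sqrt{g + g^{2}} - 4 g$ ($y{\left(g \right)} = \left(g^{2} - 3 g\right) - \left(g - \sqrt{g g + g}\right) = \left(g^{2} - 3 g\right) - \left(g - \sqrt{g^{2} + g}\right) = \left(g^{2} - 3 g\right) - \left(g - \sqrt{g + g^{2}}\right) = g^{2} + \sqrt{g + g^{2}} - 4 g$)
$y{\left(12 \right)} 54 + 47 = \left(12^{2} + \sqrt{12 \left(1 + 12\right)} - 48\right) 54 + 47 = \left(144 + \sqrt{12 \cdot 13} - 48\right) 54 + 47 = \left(144 + \sqrt{156} - 48\right) 54 + 47 = \left(144 + 2 \sqrt{39} - 48\right) 54 + 47 = \left(96 + 2 \sqrt{39}\right) 54 + 47 = \left(5184 + 108 \sqrt{39}\right) + 47 = 5231 + 108 \sqrt{39}$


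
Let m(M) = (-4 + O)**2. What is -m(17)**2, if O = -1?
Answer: -625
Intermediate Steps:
m(M) = 25 (m(M) = (-4 - 1)**2 = (-5)**2 = 25)
-m(17)**2 = -1*25**2 = -1*625 = -625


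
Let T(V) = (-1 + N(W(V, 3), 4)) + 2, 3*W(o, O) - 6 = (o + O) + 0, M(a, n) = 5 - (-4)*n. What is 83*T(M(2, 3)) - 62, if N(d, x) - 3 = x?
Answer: 602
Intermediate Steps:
M(a, n) = 5 + 4*n
W(o, O) = 2 + O/3 + o/3 (W(o, O) = 2 + ((o + O) + 0)/3 = 2 + ((O + o) + 0)/3 = 2 + (O + o)/3 = 2 + (O/3 + o/3) = 2 + O/3 + o/3)
N(d, x) = 3 + x
T(V) = 8 (T(V) = (-1 + (3 + 4)) + 2 = (-1 + 7) + 2 = 6 + 2 = 8)
83*T(M(2, 3)) - 62 = 83*8 - 62 = 664 - 62 = 602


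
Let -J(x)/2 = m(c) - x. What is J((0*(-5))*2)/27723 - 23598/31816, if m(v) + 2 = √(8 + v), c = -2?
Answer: -327040045/441017484 - 2*√6/27723 ≈ -0.74173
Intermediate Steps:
m(v) = -2 + √(8 + v)
J(x) = 4 - 2*√6 + 2*x (J(x) = -2*((-2 + √(8 - 2)) - x) = -2*((-2 + √6) - x) = -2*(-2 + √6 - x) = 4 - 2*√6 + 2*x)
J((0*(-5))*2)/27723 - 23598/31816 = (4 - 2*√6 + 2*((0*(-5))*2))/27723 - 23598/31816 = (4 - 2*√6 + 2*(0*2))*(1/27723) - 23598*1/31816 = (4 - 2*√6 + 2*0)*(1/27723) - 11799/15908 = (4 - 2*√6 + 0)*(1/27723) - 11799/15908 = (4 - 2*√6)*(1/27723) - 11799/15908 = (4/27723 - 2*√6/27723) - 11799/15908 = -327040045/441017484 - 2*√6/27723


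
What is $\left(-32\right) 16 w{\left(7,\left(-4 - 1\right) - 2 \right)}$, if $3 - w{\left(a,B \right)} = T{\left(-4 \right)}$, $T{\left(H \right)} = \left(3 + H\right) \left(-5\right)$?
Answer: $1024$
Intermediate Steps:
$T{\left(H \right)} = -15 - 5 H$
$w{\left(a,B \right)} = -2$ ($w{\left(a,B \right)} = 3 - \left(-15 - -20\right) = 3 - \left(-15 + 20\right) = 3 - 5 = -2$)
$\left(-32\right) 16 w{\left(7,\left(-4 - 1\right) - 2 \right)} = \left(-32\right) 16 \left(-2\right) = \left(-512\right) \left(-2\right) = 1024$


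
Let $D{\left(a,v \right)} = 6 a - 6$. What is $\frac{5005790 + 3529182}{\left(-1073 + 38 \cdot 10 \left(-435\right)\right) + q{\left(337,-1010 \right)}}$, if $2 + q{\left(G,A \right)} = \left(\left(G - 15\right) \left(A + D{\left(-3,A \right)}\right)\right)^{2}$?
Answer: $\frac{8534972}{110854204329} \approx 7.6993 \cdot 10^{-5}$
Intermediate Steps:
$D{\left(a,v \right)} = -6 + 6 a$
$q{\left(G,A \right)} = -2 + \left(-24 + A\right)^{2} \left(-15 + G\right)^{2}$ ($q{\left(G,A \right)} = -2 + \left(\left(G - 15\right) \left(A + \left(-6 + 6 \left(-3\right)\right)\right)\right)^{2} = -2 + \left(\left(-15 + G\right) \left(A - 24\right)\right)^{2} = -2 + \left(\left(-15 + G\right) \left(-24 + A\right)\right)^{2} = -2 + \left(\left(-24 + A\right) \left(-15 + G\right)\right)^{2} = -2 + \left(-24 + A\right)^{2} \left(-15 + G\right)^{2}$)
$\frac{5005790 + 3529182}{\left(-1073 + 38 \cdot 10 \left(-435\right)\right) + q{\left(337,-1010 \right)}} = \frac{5005790 + 3529182}{\left(-1073 + 38 \cdot 10 \left(-435\right)\right) - \left(2 - \left(-24 - 1010\right)^{2} \left(-15 + 337\right)^{2}\right)} = \frac{8534972}{\left(-1073 + 380 \left(-435\right)\right) - \left(2 - \left(-1034\right)^{2} \cdot 322^{2}\right)} = \frac{8534972}{\left(-1073 - 165300\right) + \left(-2 + 1069156 \cdot 103684\right)} = \frac{8534972}{-166373 + \left(-2 + 110854370704\right)} = \frac{8534972}{-166373 + 110854370702} = \frac{8534972}{110854204329}$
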